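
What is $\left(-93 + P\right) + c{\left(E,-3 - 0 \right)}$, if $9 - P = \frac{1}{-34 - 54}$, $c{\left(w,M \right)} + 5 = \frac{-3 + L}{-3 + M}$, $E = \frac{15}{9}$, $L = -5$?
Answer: $- \frac{23141}{264} \approx -87.655$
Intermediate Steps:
$E = \frac{5}{3}$ ($E = 15 \cdot \frac{1}{9} = \frac{5}{3} \approx 1.6667$)
$c{\left(w,M \right)} = -5 - \frac{8}{-3 + M}$ ($c{\left(w,M \right)} = -5 + \frac{-3 - 5}{-3 + M} = -5 - \frac{8}{-3 + M}$)
$P = \frac{793}{88}$ ($P = 9 - \frac{1}{-34 - 54} = 9 - \frac{1}{-88} = 9 - - \frac{1}{88} = 9 + \frac{1}{88} = \frac{793}{88} \approx 9.0114$)
$\left(-93 + P\right) + c{\left(E,-3 - 0 \right)} = \left(-93 + \frac{793}{88}\right) + \frac{7 - 5 \left(-3 - 0\right)}{-3 - 3} = - \frac{7391}{88} + \frac{7 - 5 \left(-3 + 0\right)}{-3 + \left(-3 + 0\right)} = - \frac{7391}{88} + \frac{7 - -15}{-3 - 3} = - \frac{7391}{88} + \frac{7 + 15}{-6} = - \frac{7391}{88} - \frac{11}{3} = - \frac{23141}{264}$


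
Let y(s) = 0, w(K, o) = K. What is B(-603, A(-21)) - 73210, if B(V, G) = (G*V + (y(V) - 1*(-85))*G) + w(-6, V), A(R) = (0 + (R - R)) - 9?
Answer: -68554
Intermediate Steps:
A(R) = -9 (A(R) = (0 + 0) - 9 = 0 - 9 = -9)
B(V, G) = -6 + 85*G + G*V (B(V, G) = (G*V + (0 - 1*(-85))*G) - 6 = (G*V + (0 + 85)*G) - 6 = (G*V + 85*G) - 6 = (85*G + G*V) - 6 = -6 + 85*G + G*V)
B(-603, A(-21)) - 73210 = (-6 + 85*(-9) - 9*(-603)) - 73210 = (-6 - 765 + 5427) - 73210 = 4656 - 73210 = -68554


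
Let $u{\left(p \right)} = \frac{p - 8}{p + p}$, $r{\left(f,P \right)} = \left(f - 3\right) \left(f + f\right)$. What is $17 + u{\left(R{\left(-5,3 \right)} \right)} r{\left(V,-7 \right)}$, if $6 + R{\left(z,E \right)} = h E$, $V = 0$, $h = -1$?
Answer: $17$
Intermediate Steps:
$r{\left(f,P \right)} = 2 f \left(-3 + f\right)$ ($r{\left(f,P \right)} = \left(-3 + f\right) 2 f = 2 f \left(-3 + f\right)$)
$R{\left(z,E \right)} = -6 - E$
$u{\left(p \right)} = \frac{-8 + p}{2 p}$
$17 + u{\left(R{\left(-5,3 \right)} \right)} r{\left(V,-7 \right)} = 17 + \frac{-8 - 9}{2 \left(-6 - 3\right)} 2 \cdot 0 \left(-3 + 0\right) = 17 + \frac{-8 - 9}{2 \left(-6 - 3\right)} 2 \cdot 0 \left(-3\right) = 17 + \frac{-8 - 9}{2 \left(-9\right)} 0 = 17 + \frac{1}{2} \left(- \frac{1}{9}\right) \left(-17\right) 0 = 17 + \frac{17}{18} \cdot 0 = 17 + 0 = 17$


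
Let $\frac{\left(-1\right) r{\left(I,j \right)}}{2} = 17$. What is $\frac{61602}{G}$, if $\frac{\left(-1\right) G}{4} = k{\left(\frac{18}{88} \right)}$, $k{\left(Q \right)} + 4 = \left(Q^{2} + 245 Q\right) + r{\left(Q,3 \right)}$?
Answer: $- \frac{29815368}{23533} \approx -1267.0$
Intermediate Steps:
$r{\left(I,j \right)} = -34$ ($r{\left(I,j \right)} = \left(-2\right) 17 = -34$)
$k{\left(Q \right)} = -38 + Q^{2} + 245 Q$ ($k{\left(Q \right)} = -4 - \left(34 - Q^{2} - 245 Q\right) = -4 + \left(-34 + Q^{2} + 245 Q\right) = -38 + Q^{2} + 245 Q$)
$G = - \frac{23533}{484}$ ($G = - 4 \left(-38 + \left(\frac{18}{88}\right)^{2} + 245 \cdot \frac{18}{88}\right) = - 4 \left(-38 + \left(18 \cdot \frac{1}{88}\right)^{2} + 245 \cdot 18 \cdot \frac{1}{88}\right) = - 4 \left(-38 + \left(\frac{9}{44}\right)^{2} + 245 \cdot \frac{9}{44}\right) = - 4 \left(-38 + \frac{81}{1936} + \frac{2205}{44}\right) = \left(-4\right) \frac{23533}{1936} = - \frac{23533}{484} \approx -48.622$)
$\frac{61602}{G} = \frac{61602}{- \frac{23533}{484}} = 61602 \left(- \frac{484}{23533}\right) = - \frac{29815368}{23533}$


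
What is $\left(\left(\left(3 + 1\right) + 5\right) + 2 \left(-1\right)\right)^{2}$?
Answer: $49$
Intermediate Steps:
$\left(\left(\left(3 + 1\right) + 5\right) + 2 \left(-1\right)\right)^{2} = \left(\left(4 + 5\right) - 2\right)^{2} = \left(9 - 2\right)^{2} = 7^{2} = 49$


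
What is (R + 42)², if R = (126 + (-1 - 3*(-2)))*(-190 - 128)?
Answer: 1731891456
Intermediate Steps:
R = -41658 (R = (126 + (-1 + 6))*(-318) = (126 + 5)*(-318) = 131*(-318) = -41658)
(R + 42)² = (-41658 + 42)² = (-41616)² = 1731891456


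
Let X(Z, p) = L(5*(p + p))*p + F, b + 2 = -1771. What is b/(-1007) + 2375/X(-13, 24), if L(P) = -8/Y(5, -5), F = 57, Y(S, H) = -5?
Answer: 241582/9063 ≈ 26.656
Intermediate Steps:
b = -1773 (b = -2 - 1771 = -1773)
L(P) = 8/5 (L(P) = -8/(-5) = -8*(-1/5) = 8/5)
X(Z, p) = 57 + 8*p/5 (X(Z, p) = 8*p/5 + 57 = 57 + 8*p/5)
b/(-1007) + 2375/X(-13, 24) = -1773/(-1007) + 2375/(57 + (8/5)*24) = -1773*(-1/1007) + 2375/(57 + 192/5) = 1773/1007 + 2375/(477/5) = 1773/1007 + 2375*(5/477) = 1773/1007 + 11875/477 = 241582/9063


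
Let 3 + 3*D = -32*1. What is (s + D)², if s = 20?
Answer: 625/9 ≈ 69.444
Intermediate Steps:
D = -35/3 (D = -1 + (-32*1)/3 = -1 + (⅓)*(-32) = -1 - 32/3 = -35/3 ≈ -11.667)
(s + D)² = (20 - 35/3)² = (25/3)² = 625/9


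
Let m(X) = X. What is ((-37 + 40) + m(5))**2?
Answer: 64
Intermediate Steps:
((-37 + 40) + m(5))**2 = ((-37 + 40) + 5)**2 = (3 + 5)**2 = 8**2 = 64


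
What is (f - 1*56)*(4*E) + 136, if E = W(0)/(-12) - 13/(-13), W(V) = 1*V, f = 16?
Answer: -24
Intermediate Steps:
W(V) = V
E = 1 (E = 0/(-12) - 13/(-13) = 0*(-1/12) - 13*(-1/13) = 0 + 1 = 1)
(f - 1*56)*(4*E) + 136 = (16 - 1*56)*(4*1) + 136 = (16 - 56)*4 + 136 = -40*4 + 136 = -160 + 136 = -24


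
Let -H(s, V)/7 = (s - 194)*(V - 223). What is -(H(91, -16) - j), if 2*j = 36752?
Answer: 190695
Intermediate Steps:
j = 18376 (j = (1/2)*36752 = 18376)
H(s, V) = -7*(-223 + V)*(-194 + s) (H(s, V) = -7*(s - 194)*(V - 223) = -7*(-194 + s)*(-223 + V) = -7*(-223 + V)*(-194 + s))
-(H(91, -16) - j) = -((-302834 + 1358*(-16) + 1561*91 - 7*(-16)*91) - 1*18376) = -((-302834 - 21728 + 142051 + 10192) - 18376) = -(-172319 - 18376) = -1*(-190695) = 190695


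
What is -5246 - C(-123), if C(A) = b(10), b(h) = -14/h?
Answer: -26223/5 ≈ -5244.6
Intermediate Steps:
C(A) = -7/5 (C(A) = -14/10 = -14*⅒ = -7/5)
-5246 - C(-123) = -5246 - 1*(-7/5) = -5246 + 7/5 = -26223/5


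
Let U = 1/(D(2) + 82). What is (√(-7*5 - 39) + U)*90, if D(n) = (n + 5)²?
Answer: 90/131 + 90*I*√74 ≈ 0.68702 + 774.21*I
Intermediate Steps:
D(n) = (5 + n)²
U = 1/131 (U = 1/((5 + 2)² + 82) = 1/(7² + 82) = 1/(49 + 82) = 1/131 ≈ 0.0076336)
(√(-7*5 - 39) + U)*90 = (√(-7*5 - 39) + 1/131)*90 = (√(-35 - 39) + 1/131)*90 = (√(-74) + 1/131)*90 = (I*√74 + 1/131)*90 = (1/131 + I*√74)*90 = 90/131 + 90*I*√74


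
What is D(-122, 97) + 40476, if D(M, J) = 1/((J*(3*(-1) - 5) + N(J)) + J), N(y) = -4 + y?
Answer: 23718935/586 ≈ 40476.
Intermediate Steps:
D(M, J) = 1/(-4 - 6*J) (D(M, J) = 1/((J*(3*(-1) - 5) + (-4 + J)) + J) = 1/((J*(-3 - 5) + (-4 + J)) + J) = 1/((J*(-8) + (-4 + J)) + J) = 1/((-8*J + (-4 + J)) + J) = 1/((-4 - 7*J) + J) = 1/(-4 - 6*J))
D(-122, 97) + 40476 = -1/(4 + 6*97) + 40476 = -1/(4 + 582) + 40476 = -1/586 + 40476 = 23718935/586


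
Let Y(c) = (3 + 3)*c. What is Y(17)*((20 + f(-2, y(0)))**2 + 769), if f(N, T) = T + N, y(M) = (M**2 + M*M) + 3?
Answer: 123420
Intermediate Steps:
y(M) = 3 + 2*M**2 (y(M) = (M**2 + M**2) + 3 = 2*M**2 + 3 = 3 + 2*M**2)
f(N, T) = N + T
Y(c) = 6*c
Y(17)*((20 + f(-2, y(0)))**2 + 769) = (6*17)*((20 + (-2 + (3 + 2*0**2)))**2 + 769) = 102*((20 + (-2 + (3 + 2*0)))**2 + 769) = 102*((20 + (-2 + (3 + 0)))**2 + 769) = 102*((20 + (-2 + 3))**2 + 769) = 102*((20 + 1)**2 + 769) = 102*(21**2 + 769) = 102*(441 + 769) = 102*1210 = 123420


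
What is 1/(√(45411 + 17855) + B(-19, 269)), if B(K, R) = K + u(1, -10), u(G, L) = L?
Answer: 29/62425 + √63266/62425 ≈ 0.0044938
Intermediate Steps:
B(K, R) = -10 + K (B(K, R) = K - 10 = -10 + K)
1/(√(45411 + 17855) + B(-19, 269)) = 1/(√(45411 + 17855) + (-10 - 19)) = 1/(√63266 - 29) = 1/(-29 + √63266)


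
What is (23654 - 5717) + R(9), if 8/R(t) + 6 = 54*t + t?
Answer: 8771201/489 ≈ 17937.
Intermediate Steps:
R(t) = 8/(-6 + 55*t) (R(t) = 8/(-6 + (54*t + t)) = 8/(-6 + 55*t))
(23654 - 5717) + R(9) = (23654 - 5717) + 8/(-6 + 55*9) = 17937 + 8/(-6 + 495) = 17937 + 8/489 = 8771201/489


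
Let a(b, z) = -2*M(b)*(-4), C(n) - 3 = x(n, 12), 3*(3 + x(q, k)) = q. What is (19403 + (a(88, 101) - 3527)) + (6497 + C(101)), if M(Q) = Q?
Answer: 69332/3 ≈ 23111.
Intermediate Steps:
x(q, k) = -3 + q/3
C(n) = n/3 (C(n) = 3 + (-3 + n/3) = n/3)
a(b, z) = 8*b (a(b, z) = -2*b*(-4) = 8*b)
(19403 + (a(88, 101) - 3527)) + (6497 + C(101)) = (19403 + (8*88 - 3527)) + (6497 + (1/3)*101) = (19403 + (704 - 3527)) + (6497 + 101/3) = (19403 - 2823) + 19592/3 = 16580 + 19592/3 = 69332/3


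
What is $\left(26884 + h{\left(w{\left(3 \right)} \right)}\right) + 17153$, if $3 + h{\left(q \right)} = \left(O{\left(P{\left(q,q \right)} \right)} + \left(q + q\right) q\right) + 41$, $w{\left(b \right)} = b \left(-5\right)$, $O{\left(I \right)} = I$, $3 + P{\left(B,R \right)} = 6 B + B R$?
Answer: $44657$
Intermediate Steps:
$P{\left(B,R \right)} = -3 + 6 B + B R$ ($P{\left(B,R \right)} = -3 + \left(6 B + B R\right) = -3 + 6 B + B R$)
$w{\left(b \right)} = - 5 b$
$h{\left(q \right)} = 35 + 3 q^{2} + 6 q$ ($h{\left(q \right)} = -3 + \left(\left(\left(-3 + 6 q + q q\right) + \left(q + q\right) q\right) + 41\right) = -3 + \left(\left(\left(-3 + 6 q + q^{2}\right) + 2 q q\right) + 41\right) = -3 + \left(\left(\left(-3 + q^{2} + 6 q\right) + 2 q^{2}\right) + 41\right) = -3 + \left(\left(-3 + 3 q^{2} + 6 q\right) + 41\right) = -3 + \left(38 + 3 q^{2} + 6 q\right) = 35 + 3 q^{2} + 6 q$)
$\left(26884 + h{\left(w{\left(3 \right)} \right)}\right) + 17153 = \left(26884 + \left(35 + 3 \left(\left(-5\right) 3\right)^{2} + 6 \left(\left(-5\right) 3\right)\right)\right) + 17153 = \left(26884 + \left(35 + 3 \left(-15\right)^{2} + 6 \left(-15\right)\right)\right) + 17153 = \left(26884 + \left(35 + 3 \cdot 225 - 90\right)\right) + 17153 = \left(26884 + \left(35 + 675 - 90\right)\right) + 17153 = \left(26884 + 620\right) + 17153 = 27504 + 17153 = 44657$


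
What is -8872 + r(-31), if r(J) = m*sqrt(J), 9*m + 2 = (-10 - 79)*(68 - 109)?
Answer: -8872 + 3647*I*sqrt(31)/9 ≈ -8872.0 + 2256.2*I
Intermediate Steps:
m = 3647/9 (m = -2/9 + ((-10 - 79)*(68 - 109))/9 = -2/9 + (-89*(-41))/9 = -2/9 + (1/9)*3649 = -2/9 + 3649/9 = 3647/9 ≈ 405.22)
r(J) = 3647*sqrt(J)/9
-8872 + r(-31) = -8872 + 3647*sqrt(-31)/9 = -8872 + 3647*(I*sqrt(31))/9 = -8872 + 3647*I*sqrt(31)/9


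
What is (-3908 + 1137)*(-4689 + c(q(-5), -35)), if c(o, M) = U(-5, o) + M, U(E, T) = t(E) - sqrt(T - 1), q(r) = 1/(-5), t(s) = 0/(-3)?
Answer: 13090204 + 2771*I*sqrt(30)/5 ≈ 1.309e+7 + 3035.5*I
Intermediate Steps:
t(s) = 0 (t(s) = 0*(-1/3) = 0)
q(r) = -1/5
U(E, T) = -sqrt(-1 + T) (U(E, T) = 0 - sqrt(T - 1) = 0 - sqrt(-1 + T) = -sqrt(-1 + T))
c(o, M) = M - sqrt(-1 + o) (c(o, M) = -sqrt(-1 + o) + M = M - sqrt(-1 + o))
(-3908 + 1137)*(-4689 + c(q(-5), -35)) = (-3908 + 1137)*(-4689 + (-35 - sqrt(-1 - 1/5))) = -2771*(-4689 + (-35 - sqrt(-6/5))) = -2771*(-4689 + (-35 - I*sqrt(30)/5)) = -2771*(-4724 - I*sqrt(30)/5) = 13090204 + 2771*I*sqrt(30)/5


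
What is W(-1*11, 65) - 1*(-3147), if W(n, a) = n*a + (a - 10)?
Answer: 2487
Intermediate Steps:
W(n, a) = -10 + a + a*n (W(n, a) = a*n + (-10 + a) = -10 + a + a*n)
W(-1*11, 65) - 1*(-3147) = (-10 + 65 + 65*(-1*11)) - 1*(-3147) = (-10 + 65 + 65*(-11)) + 3147 = (-10 + 65 - 715) + 3147 = -660 + 3147 = 2487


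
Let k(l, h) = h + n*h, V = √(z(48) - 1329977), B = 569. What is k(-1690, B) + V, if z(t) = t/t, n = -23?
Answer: -12518 + 2*I*√332494 ≈ -12518.0 + 1153.2*I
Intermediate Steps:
z(t) = 1
V = 2*I*√332494 (V = √(1 - 1329977) = √(-1329976) = 2*I*√332494 ≈ 1153.2*I)
k(l, h) = -22*h (k(l, h) = h - 23*h = -22*h)
k(-1690, B) + V = -22*569 + 2*I*√332494 = -12518 + 2*I*√332494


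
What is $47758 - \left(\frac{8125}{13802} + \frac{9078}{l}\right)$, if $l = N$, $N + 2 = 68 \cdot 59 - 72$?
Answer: $\frac{1297799353201}{27176138} \approx 47755.0$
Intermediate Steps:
$N = 3938$ ($N = -2 + \left(68 \cdot 59 - 72\right) = -2 + \left(4012 - 72\right) = -2 + 3940 = 3938$)
$l = 3938$
$47758 - \left(\frac{8125}{13802} + \frac{9078}{l}\right) = 47758 - \left(\frac{4539}{1969} + \frac{8125}{13802}\right) = 47758 - \frac{78645403}{27176138} = \frac{1297799353201}{27176138}$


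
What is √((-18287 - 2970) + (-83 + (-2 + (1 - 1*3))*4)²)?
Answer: 8*I*√179 ≈ 107.03*I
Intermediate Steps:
√((-18287 - 2970) + (-83 + (-2 + (1 - 1*3))*4)²) = √(-21257 + (-83 + (-2 + (1 - 3))*4)²) = √(-21257 + (-83 + (-2 - 2)*4)²) = √(-21257 + (-83 - 4*4)²) = √(-21257 + (-83 - 16)²) = √(-21257 + (-99)²) = √(-21257 + 9801) = √(-11456) = 8*I*√179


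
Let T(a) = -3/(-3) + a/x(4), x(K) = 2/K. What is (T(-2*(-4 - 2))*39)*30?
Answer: 29250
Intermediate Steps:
T(a) = 1 + 2*a (T(a) = -3/(-3) + a/((2/4)) = -3*(-⅓) + a/((2*(¼))) = 1 + a/(½) = 1 + a*2 = 1 + 2*a)
(T(-2*(-4 - 2))*39)*30 = ((1 + 2*(-2*(-4 - 2)))*39)*30 = ((1 + 2*(-2*(-6)))*39)*30 = ((1 + 2*12)*39)*30 = ((1 + 24)*39)*30 = (25*39)*30 = 975*30 = 29250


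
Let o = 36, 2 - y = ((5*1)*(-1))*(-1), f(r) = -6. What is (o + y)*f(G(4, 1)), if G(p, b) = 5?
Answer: -198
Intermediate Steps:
y = -3 (y = 2 - (5*1)*(-1)*(-1) = 2 - 5*(-1)*(-1) = 2 - (-5)*(-1) = 2 - 1*5 = 2 - 5 = -3)
(o + y)*f(G(4, 1)) = (36 - 3)*(-6) = 33*(-6) = -198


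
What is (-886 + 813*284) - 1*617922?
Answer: -387916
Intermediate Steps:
(-886 + 813*284) - 1*617922 = (-886 + 230892) - 617922 = 230006 - 617922 = -387916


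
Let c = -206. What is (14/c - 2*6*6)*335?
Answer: -2486705/103 ≈ -24143.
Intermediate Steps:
(14/c - 2*6*6)*335 = (14/(-206) - 2*6*6)*335 = (14*(-1/206) - 12*6)*335 = (-7/103 - 72)*335 = -7423/103*335 = -2486705/103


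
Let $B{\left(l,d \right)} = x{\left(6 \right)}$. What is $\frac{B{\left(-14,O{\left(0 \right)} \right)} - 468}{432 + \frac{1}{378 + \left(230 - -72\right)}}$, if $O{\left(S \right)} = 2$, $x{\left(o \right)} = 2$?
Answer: $- \frac{316880}{293761} \approx -1.0787$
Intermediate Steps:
$B{\left(l,d \right)} = 2$
$\frac{B{\left(-14,O{\left(0 \right)} \right)} - 468}{432 + \frac{1}{378 + \left(230 - -72\right)}} = \frac{2 - 468}{432 + \frac{1}{378 + \left(230 - -72\right)}} = - \frac{466}{432 + \frac{1}{378 + \left(230 + 72\right)}} = - \frac{466}{432 + \frac{1}{378 + 302}} = - \frac{466}{432 + \frac{1}{680}} = - \frac{466}{\frac{293761}{680}} = \left(-466\right) \frac{680}{293761} = - \frac{316880}{293761}$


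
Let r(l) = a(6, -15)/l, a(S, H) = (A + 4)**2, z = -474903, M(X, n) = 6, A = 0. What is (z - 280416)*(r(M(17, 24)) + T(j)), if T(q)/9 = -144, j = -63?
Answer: 976879240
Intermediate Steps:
a(S, H) = 16 (a(S, H) = (0 + 4)**2 = 4**2 = 16)
T(q) = -1296 (T(q) = 9*(-144) = -1296)
r(l) = 16/l
(z - 280416)*(r(M(17, 24)) + T(j)) = (-474903 - 280416)*(16/6 - 1296) = -755319*(16*(1/6) - 1296) = -755319*(8/3 - 1296) = -755319*(-3880/3) = 976879240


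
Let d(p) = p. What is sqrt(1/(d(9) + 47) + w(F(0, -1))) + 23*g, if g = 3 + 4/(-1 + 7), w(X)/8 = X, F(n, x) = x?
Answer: 253/3 + I*sqrt(6258)/28 ≈ 84.333 + 2.8253*I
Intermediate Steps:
w(X) = 8*X
g = 11/3 (g = 3 + 4/6 = 3 + 4*(1/6) = 3 + 2/3 = 11/3 ≈ 3.6667)
sqrt(1/(d(9) + 47) + w(F(0, -1))) + 23*g = sqrt(1/(9 + 47) + 8*(-1)) + 23*(11/3) = sqrt(1/56 - 8) + 253/3 = sqrt(-447/56) + 253/3 = I*sqrt(6258)/28 + 253/3 = 253/3 + I*sqrt(6258)/28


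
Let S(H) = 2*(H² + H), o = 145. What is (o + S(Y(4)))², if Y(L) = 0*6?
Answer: 21025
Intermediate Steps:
Y(L) = 0
S(H) = 2*H + 2*H² (S(H) = 2*(H + H²) = 2*H + 2*H²)
(o + S(Y(4)))² = (145 + 2*0*(1 + 0))² = (145 + 2*0*1)² = (145 + 0)² = 145² = 21025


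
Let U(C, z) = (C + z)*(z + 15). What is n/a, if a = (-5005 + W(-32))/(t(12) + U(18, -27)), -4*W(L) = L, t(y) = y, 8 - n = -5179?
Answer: -32760/263 ≈ -124.56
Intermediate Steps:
n = 5187 (n = 8 - 1*(-5179) = 8 + 5179 = 5187)
W(L) = -L/4
U(C, z) = (15 + z)*(C + z) (U(C, z) = (C + z)*(15 + z) = (15 + z)*(C + z))
a = -4997/120 (a = (-5005 - ¼*(-32))/(12 + ((-27)² + 15*18 + 15*(-27) + 18*(-27))) = (-5005 + 8)/(12 + (729 + 270 - 405 - 486)) = -4997/(12 + 108) = -4997/120 ≈ -41.642)
n/a = 5187/(-4997/120) = 5187*(-120/4997) = -32760/263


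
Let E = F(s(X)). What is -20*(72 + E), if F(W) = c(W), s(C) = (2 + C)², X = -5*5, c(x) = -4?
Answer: -1360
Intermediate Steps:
X = -25
F(W) = -4
E = -4
-20*(72 + E) = -20*(72 - 4) = -20*68 = -1360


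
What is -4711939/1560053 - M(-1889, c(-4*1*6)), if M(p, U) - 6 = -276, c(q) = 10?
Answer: 416502371/1560053 ≈ 266.98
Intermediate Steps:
M(p, U) = -270 (M(p, U) = 6 - 276 = -270)
-4711939/1560053 - M(-1889, c(-4*1*6)) = -4711939/1560053 - 1*(-270) = -4711939*1/1560053 + 270 = -4711939/1560053 + 270 = 416502371/1560053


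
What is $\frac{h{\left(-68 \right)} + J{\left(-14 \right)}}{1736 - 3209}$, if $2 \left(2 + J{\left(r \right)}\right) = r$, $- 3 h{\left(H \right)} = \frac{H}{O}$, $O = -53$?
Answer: $\frac{1499}{234207} \approx 0.0064003$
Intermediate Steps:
$h{\left(H \right)} = \frac{H}{159}$ ($h{\left(H \right)} = - \frac{H \frac{1}{-53}}{3} = - \frac{H \left(- \frac{1}{53}\right)}{3} = - \frac{\left(- \frac{1}{53}\right) H}{3} = \frac{H}{159}$)
$J{\left(r \right)} = -2 + \frac{r}{2}$
$\frac{h{\left(-68 \right)} + J{\left(-14 \right)}}{1736 - 3209} = \frac{\frac{1}{159} \left(-68\right) + \left(-2 + \frac{1}{2} \left(-14\right)\right)}{1736 - 3209} = \frac{- \frac{68}{159} - 9}{-1473} = \left(- \frac{68}{159} - 9\right) \left(- \frac{1}{1473}\right) = \left(- \frac{1499}{159}\right) \left(- \frac{1}{1473}\right) = \frac{1499}{234207}$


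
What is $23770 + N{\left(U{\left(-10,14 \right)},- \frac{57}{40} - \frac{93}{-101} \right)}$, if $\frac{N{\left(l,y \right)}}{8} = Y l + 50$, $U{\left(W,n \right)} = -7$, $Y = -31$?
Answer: $25906$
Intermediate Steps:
$N{\left(l,y \right)} = 400 - 248 l$ ($N{\left(l,y \right)} = 8 \left(- 31 l + 50\right) = 8 \left(50 - 31 l\right) = 400 - 248 l$)
$23770 + N{\left(U{\left(-10,14 \right)},- \frac{57}{40} - \frac{93}{-101} \right)} = 23770 + \left(400 - -1736\right) = 23770 + \left(400 + 1736\right) = 23770 + 2136 = 25906$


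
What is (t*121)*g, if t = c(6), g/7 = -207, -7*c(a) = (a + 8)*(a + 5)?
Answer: 3857238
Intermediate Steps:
c(a) = -(5 + a)*(8 + a)/7 (c(a) = -(a + 8)*(a + 5)/7 = -(8 + a)*(5 + a)/7 = -(5 + a)*(8 + a)/7)
g = -1449 (g = 7*(-207) = -1449)
t = -22 (t = -40/7 - 13/7*6 - 1/7*6**2 = -40/7 - 78/7 - 1/7*36 = -40/7 - 78/7 - 36/7 = -22)
(t*121)*g = -22*121*(-1449) = -2662*(-1449) = 3857238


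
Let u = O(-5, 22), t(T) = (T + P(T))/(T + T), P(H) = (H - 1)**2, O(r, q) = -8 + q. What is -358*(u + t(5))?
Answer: -28819/5 ≈ -5763.8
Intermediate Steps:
P(H) = (-1 + H)**2
t(T) = (T + (-1 + T)**2)/(2*T) (t(T) = (T + (-1 + T)**2)/(T + T) = (T + (-1 + T)**2)/((2*T)) = (T + (-1 + T)**2)*(1/(2*T)) = (T + (-1 + T)**2)/(2*T))
u = 14 (u = -8 + 22 = 14)
-358*(u + t(5)) = -358*(14 + (1/2)*(5 + (-1 + 5)**2)/5) = -358*(14 + (1/2)*(1/5)*(5 + 4**2)) = -358*(14 + (1/2)*(1/5)*(5 + 16)) = -358*(14 + (1/2)*(1/5)*21) = -358*(14 + 21/10) = -358*161/10 = -28819/5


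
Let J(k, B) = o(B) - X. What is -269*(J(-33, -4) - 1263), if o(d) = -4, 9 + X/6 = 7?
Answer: 337595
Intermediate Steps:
X = -12 (X = -54 + 6*7 = -54 + 42 = -12)
J(k, B) = 8 (J(k, B) = -4 - 1*(-12) = -4 + 12 = 8)
-269*(J(-33, -4) - 1263) = -269*(8 - 1263) = -269*(-1255) = 337595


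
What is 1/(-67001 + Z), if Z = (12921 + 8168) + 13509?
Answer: -1/32403 ≈ -3.0861e-5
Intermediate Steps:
Z = 34598 (Z = 21089 + 13509 = 34598)
1/(-67001 + Z) = 1/(-67001 + 34598) = 1/(-32403) = -1/32403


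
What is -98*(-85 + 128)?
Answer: -4214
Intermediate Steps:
-98*(-85 + 128) = -98*43 = -4214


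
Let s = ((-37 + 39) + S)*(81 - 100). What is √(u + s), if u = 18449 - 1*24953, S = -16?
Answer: I*√6238 ≈ 78.981*I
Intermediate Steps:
s = 266 (s = ((-37 + 39) - 16)*(81 - 100) = (2 - 16)*(-19) = -14*(-19) = 266)
u = -6504 (u = 18449 - 24953 = -6504)
√(u + s) = √(-6504 + 266) = √(-6238) = I*√6238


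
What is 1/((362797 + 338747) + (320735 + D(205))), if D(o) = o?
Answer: 1/1022484 ≈ 9.7801e-7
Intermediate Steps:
1/((362797 + 338747) + (320735 + D(205))) = 1/((362797 + 338747) + (320735 + 205)) = 1/(701544 + 320940) = 1/1022484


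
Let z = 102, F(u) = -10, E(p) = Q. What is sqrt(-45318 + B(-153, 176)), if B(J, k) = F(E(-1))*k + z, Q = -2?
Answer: 8*I*sqrt(734) ≈ 216.74*I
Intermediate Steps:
E(p) = -2
B(J, k) = 102 - 10*k (B(J, k) = -10*k + 102 = 102 - 10*k)
sqrt(-45318 + B(-153, 176)) = sqrt(-45318 + (102 - 10*176)) = sqrt(-45318 + (102 - 1760)) = sqrt(-45318 - 1658) = sqrt(-46976) = 8*I*sqrt(734)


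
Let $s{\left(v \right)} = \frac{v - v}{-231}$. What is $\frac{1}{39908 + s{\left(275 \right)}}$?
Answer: $\frac{1}{39908} \approx 2.5058 \cdot 10^{-5}$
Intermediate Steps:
$s{\left(v \right)} = 0$ ($s{\left(v \right)} = 0 \left(- \frac{1}{231}\right) = 0$)
$\frac{1}{39908 + s{\left(275 \right)}} = \frac{1}{39908 + 0} = \frac{1}{39908}$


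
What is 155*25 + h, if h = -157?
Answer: 3718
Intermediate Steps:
155*25 + h = 155*25 - 157 = 3875 - 157 = 3718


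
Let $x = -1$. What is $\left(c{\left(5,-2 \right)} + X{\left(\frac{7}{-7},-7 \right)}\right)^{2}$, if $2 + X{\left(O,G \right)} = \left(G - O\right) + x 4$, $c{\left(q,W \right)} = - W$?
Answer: $100$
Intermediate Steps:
$X{\left(O,G \right)} = -6 + G - O$ ($X{\left(O,G \right)} = -2 - \left(4 + O - G\right) = -6 + G - O$)
$\left(c{\left(5,-2 \right)} + X{\left(\frac{7}{-7},-7 \right)}\right)^{2} = \left(\left(-1\right) \left(-2\right) - \left(13 - 1\right)\right)^{2} = \left(2 - \left(13 - 1\right)\right)^{2} = \left(2 - 12\right)^{2} = \left(-10\right)^{2} = 100$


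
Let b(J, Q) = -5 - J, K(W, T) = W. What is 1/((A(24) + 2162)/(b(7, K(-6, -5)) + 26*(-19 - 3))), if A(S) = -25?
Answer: -584/2137 ≈ -0.27328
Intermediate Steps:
1/((A(24) + 2162)/(b(7, K(-6, -5)) + 26*(-19 - 3))) = 1/((-25 + 2162)/((-5 - 1*7) + 26*(-19 - 3))) = 1/(2137/((-5 - 7) + 26*(-22))) = 1/(2137/(-12 - 572)) = 1/(2137/(-584)) = 1/(2137*(-1/584)) = 1/(-2137/584) = -584/2137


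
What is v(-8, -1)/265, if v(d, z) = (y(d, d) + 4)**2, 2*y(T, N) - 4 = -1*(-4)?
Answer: 64/265 ≈ 0.24151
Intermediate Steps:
y(T, N) = 4 (y(T, N) = 2 + (-1*(-4))/2 = 2 + (1/2)*4 = 2 + 2 = 4)
v(d, z) = 64 (v(d, z) = (4 + 4)**2 = 8**2 = 64)
v(-8, -1)/265 = 64/265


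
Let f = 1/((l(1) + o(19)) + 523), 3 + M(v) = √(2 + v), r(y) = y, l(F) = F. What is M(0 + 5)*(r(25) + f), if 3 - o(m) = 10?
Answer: -38778/517 + 12926*√7/517 ≈ -8.8569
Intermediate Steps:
o(m) = -7 (o(m) = 3 - 1*10 = 3 - 10 = -7)
M(v) = -3 + √(2 + v)
f = 1/517 (f = 1/((1 - 7) + 523) = 1/(-6 + 523) = 1/517 ≈ 0.0019342)
M(0 + 5)*(r(25) + f) = (-3 + √(2 + (0 + 5)))*(25 + 1/517) = (-3 + √(2 + 5))*(12926/517) = (-3 + √7)*(12926/517) = -38778/517 + 12926*√7/517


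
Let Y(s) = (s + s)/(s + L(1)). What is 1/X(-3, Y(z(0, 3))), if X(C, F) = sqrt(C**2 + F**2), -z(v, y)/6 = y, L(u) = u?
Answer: 17*sqrt(433)/1299 ≈ 0.27232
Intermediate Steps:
z(v, y) = -6*y
Y(s) = 2*s/(1 + s) (Y(s) = (s + s)/(s + 1) = (2*s)/(1 + s) = 2*s/(1 + s))
1/X(-3, Y(z(0, 3))) = 1/(sqrt((-3)**2 + (2*(-6*3)/(1 - 6*3))**2)) = 1/(sqrt(9 + (2*(-18)/(1 - 18))**2)) = 1/(sqrt(9 + (2*(-18)/(-17))**2)) = 1/(sqrt(9 + (2*(-18)*(-1/17))**2)) = 1/(sqrt(9 + (36/17)**2)) = 1/(sqrt(9 + 1296/289)) = 1/(sqrt(3897/289)) = 1/(3*sqrt(433)/17) = 17*sqrt(433)/1299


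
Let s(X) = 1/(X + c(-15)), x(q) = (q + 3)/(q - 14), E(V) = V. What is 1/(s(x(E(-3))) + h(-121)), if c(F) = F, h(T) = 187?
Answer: 15/2804 ≈ 0.0053495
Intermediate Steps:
x(q) = (3 + q)/(-14 + q)
s(X) = 1/(-15 + X) (s(X) = 1/(X - 15) = 1/(-15 + X))
1/(s(x(E(-3))) + h(-121)) = 1/(1/(-15 + (3 - 3)/(-14 - 3)) + 187) = 1/(1/(-15 + 0/(-17)) + 187) = 1/(1/(-15 - 1/17*0) + 187) = 1/(1/(-15 + 0) + 187) = 1/(1/(-15) + 187) = 1/(-1/15 + 187) = 1/(2804/15) = 15/2804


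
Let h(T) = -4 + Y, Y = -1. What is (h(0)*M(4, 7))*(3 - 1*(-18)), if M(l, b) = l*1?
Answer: -420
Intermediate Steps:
M(l, b) = l
h(T) = -5 (h(T) = -4 - 1 = -5)
(h(0)*M(4, 7))*(3 - 1*(-18)) = (-5*4)*(3 - 1*(-18)) = -20*(3 + 18) = -20*21 = -420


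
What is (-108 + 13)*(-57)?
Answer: 5415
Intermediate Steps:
(-108 + 13)*(-57) = -95*(-57) = 5415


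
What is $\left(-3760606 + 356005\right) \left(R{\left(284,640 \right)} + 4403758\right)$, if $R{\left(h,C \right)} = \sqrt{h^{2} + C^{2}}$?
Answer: $-14993038890558 - 13618404 \sqrt{30641} \approx -1.4995 \cdot 10^{13}$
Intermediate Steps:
$R{\left(h,C \right)} = \sqrt{C^{2} + h^{2}}$
$\left(-3760606 + 356005\right) \left(R{\left(284,640 \right)} + 4403758\right) = \left(-3760606 + 356005\right) \left(\sqrt{640^{2} + 284^{2}} + 4403758\right) = - 3404601 \left(\sqrt{409600 + 80656} + 4403758\right) = - 3404601 \left(\sqrt{490256} + 4403758\right) = - 3404601 \left(4 \sqrt{30641} + 4403758\right) = - 3404601 \left(4403758 + 4 \sqrt{30641}\right) = -14993038890558 - 13618404 \sqrt{30641}$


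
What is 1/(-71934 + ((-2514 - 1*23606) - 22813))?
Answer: -1/120867 ≈ -8.2735e-6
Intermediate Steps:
1/(-71934 + ((-2514 - 1*23606) - 22813)) = 1/(-71934 + ((-2514 - 23606) - 22813)) = 1/(-71934 + (-26120 - 22813)) = 1/(-71934 - 48933) = 1/(-120867) = -1/120867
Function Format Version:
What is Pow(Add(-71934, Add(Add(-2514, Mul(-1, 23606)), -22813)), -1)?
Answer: Rational(-1, 120867) ≈ -8.2735e-6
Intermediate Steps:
Pow(Add(-71934, Add(Add(-2514, Mul(-1, 23606)), -22813)), -1) = Pow(Add(-71934, Add(Add(-2514, -23606), -22813)), -1) = Pow(Add(-71934, Add(-26120, -22813)), -1) = Pow(Add(-71934, -48933), -1) = Pow(-120867, -1) = Rational(-1, 120867)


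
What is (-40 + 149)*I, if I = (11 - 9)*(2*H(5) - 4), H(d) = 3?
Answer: 436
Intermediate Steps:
I = 4 (I = (11 - 9)*(2*3 - 4) = 2*(6 - 4) = 2*2 = 4)
(-40 + 149)*I = (-40 + 149)*4 = 109*4 = 436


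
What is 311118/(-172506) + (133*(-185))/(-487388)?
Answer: -1292900611/737520652 ≈ -1.7530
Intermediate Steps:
311118/(-172506) + (133*(-185))/(-487388) = 311118*(-1/172506) - 24605*(-1/487388) = -51853/28751 + 1295/25652 = -1292900611/737520652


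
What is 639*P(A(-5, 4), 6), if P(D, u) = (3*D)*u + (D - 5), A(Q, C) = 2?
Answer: 21087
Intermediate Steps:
P(D, u) = -5 + D + 3*D*u (P(D, u) = 3*D*u + (-5 + D) = -5 + D + 3*D*u)
639*P(A(-5, 4), 6) = 639*(-5 + 2 + 3*2*6) = 639*(-5 + 2 + 36) = 639*33 = 21087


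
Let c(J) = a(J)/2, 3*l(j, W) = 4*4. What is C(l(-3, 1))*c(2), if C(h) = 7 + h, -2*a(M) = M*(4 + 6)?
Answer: -185/3 ≈ -61.667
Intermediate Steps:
l(j, W) = 16/3 (l(j, W) = (4*4)/3 = (1/3)*16 = 16/3)
a(M) = -5*M (a(M) = -M*(4 + 6)/2 = -M*10/2 = -5*M)
c(J) = -5*J/2
C(l(-3, 1))*c(2) = (7 + 16/3)*(-5/2*2) = (37/3)*(-5) = -185/3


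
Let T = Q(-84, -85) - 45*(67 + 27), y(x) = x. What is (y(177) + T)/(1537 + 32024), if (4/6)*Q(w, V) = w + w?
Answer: -1435/11187 ≈ -0.12827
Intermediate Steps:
Q(w, V) = 3*w (Q(w, V) = 3*(w + w)/2 = 3*(2*w)/2 = 3*w)
T = -4482 (T = 3*(-84) - 45*(67 + 27) = -252 - 45*94 = -252 - 4230 = -4482)
(y(177) + T)/(1537 + 32024) = (177 - 4482)/(1537 + 32024) = -4305/33561 = -4305*1/33561 = -1435/11187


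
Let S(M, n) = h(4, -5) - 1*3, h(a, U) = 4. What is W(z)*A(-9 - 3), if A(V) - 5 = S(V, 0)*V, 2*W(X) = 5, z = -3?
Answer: -35/2 ≈ -17.500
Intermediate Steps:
W(X) = 5/2 (W(X) = (1/2)*5 = 5/2)
S(M, n) = 1 (S(M, n) = 4 - 1*3 = 4 - 3 = 1)
A(V) = 5 + V (A(V) = 5 + 1*V = 5 + V)
W(z)*A(-9 - 3) = 5*(5 + (-9 - 3))/2 = 5*(5 - 12)/2 = (5/2)*(-7) = -35/2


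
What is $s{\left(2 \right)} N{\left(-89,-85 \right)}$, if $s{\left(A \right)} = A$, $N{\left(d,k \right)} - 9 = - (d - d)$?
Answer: $18$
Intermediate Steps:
$N{\left(d,k \right)} = 9$ ($N{\left(d,k \right)} = 9 - \left(d - d\right) = 9 - 0 = 9 + 0 = 9$)
$s{\left(2 \right)} N{\left(-89,-85 \right)} = 2 \cdot 9 = 18$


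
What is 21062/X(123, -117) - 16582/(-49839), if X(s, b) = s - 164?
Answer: -1049029156/2043399 ≈ -513.38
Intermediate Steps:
X(s, b) = -164 + s
21062/X(123, -117) - 16582/(-49839) = 21062/(-164 + 123) - 16582/(-49839) = 21062/(-41) - 16582*(-1/49839) = 21062*(-1/41) + 16582/49839 = -21062/41 + 16582/49839 = -1049029156/2043399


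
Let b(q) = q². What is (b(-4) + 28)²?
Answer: 1936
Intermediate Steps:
(b(-4) + 28)² = ((-4)² + 28)² = (16 + 28)² = 44² = 1936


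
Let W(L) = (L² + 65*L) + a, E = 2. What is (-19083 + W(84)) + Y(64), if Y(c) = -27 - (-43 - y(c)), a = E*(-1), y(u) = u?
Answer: -6489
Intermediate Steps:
a = -2 (a = 2*(-1) = -2)
Y(c) = 16 + c (Y(c) = -27 - (-43 - c) = -27 + (43 + c) = 16 + c)
W(L) = -2 + L² + 65*L (W(L) = (L² + 65*L) - 2 = -2 + L² + 65*L)
(-19083 + W(84)) + Y(64) = (-19083 + (-2 + 84² + 65*84)) + (16 + 64) = (-19083 + (-2 + 7056 + 5460)) + 80 = (-19083 + 12514) + 80 = -6569 + 80 = -6489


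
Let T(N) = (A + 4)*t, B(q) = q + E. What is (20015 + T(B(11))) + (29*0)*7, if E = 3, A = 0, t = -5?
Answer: 19995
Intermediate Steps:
B(q) = 3 + q (B(q) = q + 3 = 3 + q)
T(N) = -20 (T(N) = (0 + 4)*(-5) = 4*(-5) = -20)
(20015 + T(B(11))) + (29*0)*7 = (20015 - 20) + (29*0)*7 = 19995 + 0*7 = 19995 + 0 = 19995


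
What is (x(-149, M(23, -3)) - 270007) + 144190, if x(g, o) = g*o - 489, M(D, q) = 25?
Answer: -130031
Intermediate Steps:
x(g, o) = -489 + g*o
(x(-149, M(23, -3)) - 270007) + 144190 = ((-489 - 149*25) - 270007) + 144190 = ((-489 - 3725) - 270007) + 144190 = (-4214 - 270007) + 144190 = -274221 + 144190 = -130031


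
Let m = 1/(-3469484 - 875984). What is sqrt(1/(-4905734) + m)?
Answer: I*sqrt(12325902652346402589)/5329427528378 ≈ 0.00065876*I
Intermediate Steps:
m = -1/4345468 (m = 1/(-4345468) = -1/4345468 ≈ -2.3012e-7)
sqrt(1/(-4905734) + m) = sqrt(1/(-4905734) - 1/4345468) = sqrt(-1/4905734 - 1/4345468) = sqrt(-4625601/10658855056756) = I*sqrt(12325902652346402589)/5329427528378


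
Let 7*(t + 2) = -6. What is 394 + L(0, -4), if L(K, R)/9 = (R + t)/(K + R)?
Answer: 2866/7 ≈ 409.43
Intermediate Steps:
t = -20/7 (t = -2 + (1/7)*(-6) = -2 - 6/7 = -20/7 ≈ -2.8571)
L(K, R) = 9*(-20/7 + R)/(K + R) (L(K, R) = 9*((R - 20/7)/(K + R)) = 9*((-20/7 + R)/(K + R)) = 9*(-20/7 + R)/(K + R))
394 + L(0, -4) = 394 + (-180/7 + 9*(-4))/(0 - 4) = 394 + (-180/7 - 36)/(-4) = 394 - 1/4*(-432/7) = 394 + 108/7 = 2866/7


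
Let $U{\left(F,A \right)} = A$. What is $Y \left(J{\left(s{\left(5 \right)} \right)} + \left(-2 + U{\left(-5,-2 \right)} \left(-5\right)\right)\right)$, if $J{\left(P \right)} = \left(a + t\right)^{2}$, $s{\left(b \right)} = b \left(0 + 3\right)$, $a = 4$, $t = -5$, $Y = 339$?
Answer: $3051$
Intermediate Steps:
$s{\left(b \right)} = 3 b$ ($s{\left(b \right)} = b 3 = 3 b$)
$J{\left(P \right)} = 1$ ($J{\left(P \right)} = \left(4 - 5\right)^{2} = \left(-1\right)^{2} = 1$)
$Y \left(J{\left(s{\left(5 \right)} \right)} + \left(-2 + U{\left(-5,-2 \right)} \left(-5\right)\right)\right) = 339 \left(1 - -8\right) = 339 \left(1 + \left(-2 + 10\right)\right) = 339 \left(1 + 8\right) = 339 \cdot 9 = 3051$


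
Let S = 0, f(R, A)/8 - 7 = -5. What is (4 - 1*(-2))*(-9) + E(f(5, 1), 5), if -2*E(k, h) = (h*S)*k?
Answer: -54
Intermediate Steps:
f(R, A) = 16 (f(R, A) = 56 + 8*(-5) = 56 - 40 = 16)
E(k, h) = 0 (E(k, h) = -h*0*k/2 = -0*k = -1/2*0 = 0)
(4 - 1*(-2))*(-9) + E(f(5, 1), 5) = (4 - 1*(-2))*(-9) + 0 = (4 + 2)*(-9) + 0 = 6*(-9) + 0 = -54 + 0 = -54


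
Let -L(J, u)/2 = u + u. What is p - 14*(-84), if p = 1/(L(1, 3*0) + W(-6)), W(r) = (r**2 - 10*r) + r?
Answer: 105841/90 ≈ 1176.0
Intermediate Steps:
L(J, u) = -4*u (L(J, u) = -2*(u + u) = -4*u)
W(r) = r**2 - 9*r
p = 1/90 (p = 1/(-12*0 - 6*(-9 - 6)) = 1/(-4*0 - 6*(-15)) = 1/(0 + 90) = 1/90 ≈ 0.011111)
p - 14*(-84) = 1/90 - 14*(-84) = 1/90 + 1176 = 105841/90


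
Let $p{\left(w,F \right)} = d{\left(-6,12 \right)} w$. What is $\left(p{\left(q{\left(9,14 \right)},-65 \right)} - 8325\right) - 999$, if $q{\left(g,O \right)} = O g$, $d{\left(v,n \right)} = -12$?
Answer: $-10836$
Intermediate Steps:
$p{\left(w,F \right)} = - 12 w$
$\left(p{\left(q{\left(9,14 \right)},-65 \right)} - 8325\right) - 999 = \left(- 12 \cdot 14 \cdot 9 - 8325\right) - 999 = \left(\left(-12\right) 126 - 8325\right) - 999 = \left(-1512 - 8325\right) - 999 = -9837 - 999 = -10836$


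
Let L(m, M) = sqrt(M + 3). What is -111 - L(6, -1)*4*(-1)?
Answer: -111 + 4*sqrt(2) ≈ -105.34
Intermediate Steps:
L(m, M) = sqrt(3 + M)
-111 - L(6, -1)*4*(-1) = -111 - sqrt(3 - 1)*4*(-1) = -111 - sqrt(2)*4*(-1) = -111 - 4*sqrt(2)*(-1) = -111 - (-4)*sqrt(2) = -111 + 4*sqrt(2)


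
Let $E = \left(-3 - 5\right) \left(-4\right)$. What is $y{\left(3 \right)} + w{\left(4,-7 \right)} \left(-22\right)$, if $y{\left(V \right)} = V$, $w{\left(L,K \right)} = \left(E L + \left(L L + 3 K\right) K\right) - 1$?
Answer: $-3561$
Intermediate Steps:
$E = 32$ ($E = \left(-3 - 5\right) \left(-4\right) = \left(-8\right) \left(-4\right) = 32$)
$w{\left(L,K \right)} = -1 + 32 L + K \left(L^{2} + 3 K\right)$ ($w{\left(L,K \right)} = \left(32 L + \left(L L + 3 K\right) K\right) - 1 = \left(32 L + \left(L^{2} + 3 K\right) K\right) - 1 = \left(32 L + K \left(L^{2} + 3 K\right)\right) - 1 = -1 + 32 L + K \left(L^{2} + 3 K\right)$)
$y{\left(3 \right)} + w{\left(4,-7 \right)} \left(-22\right) = 3 + \left(-1 + 3 \left(-7\right)^{2} + 32 \cdot 4 - 7 \cdot 4^{2}\right) \left(-22\right) = 3 + \left(-1 + 3 \cdot 49 + 128 - 112\right) \left(-22\right) = 3 + \left(-1 + 147 + 128 - 112\right) \left(-22\right) = 3 + 162 \left(-22\right) = 3 - 3564 = -3561$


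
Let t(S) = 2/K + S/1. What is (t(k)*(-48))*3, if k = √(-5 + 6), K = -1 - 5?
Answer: -96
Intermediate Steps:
K = -6
k = 1 (k = √1 = 1)
t(S) = -⅓ + S (t(S) = 2/(-6) + S/1 = 2*(-⅙) + S*1 = -⅓ + S)
(t(k)*(-48))*3 = ((-⅓ + 1)*(-48))*3 = ((⅔)*(-48))*3 = -32*3 = -96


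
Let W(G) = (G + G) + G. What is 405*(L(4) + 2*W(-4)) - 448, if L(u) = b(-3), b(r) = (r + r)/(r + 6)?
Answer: -10978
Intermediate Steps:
W(G) = 3*G (W(G) = 2*G + G = 3*G)
b(r) = 2*r/(6 + r) (b(r) = (2*r)/(6 + r) = 2*r/(6 + r))
L(u) = -2 (L(u) = 2*(-3)/(6 - 3) = 2*(-3)/3 = 2*(-3)*(1/3) = -2)
405*(L(4) + 2*W(-4)) - 448 = 405*(-2 + 2*(3*(-4))) - 448 = 405*(-2 + 2*(-12)) - 448 = 405*(-2 - 24) - 448 = 405*(-26) - 448 = -10530 - 448 = -10978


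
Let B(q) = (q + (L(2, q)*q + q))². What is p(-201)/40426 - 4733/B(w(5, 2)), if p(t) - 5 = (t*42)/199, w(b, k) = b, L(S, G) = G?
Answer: -38085037917/9854848150 ≈ -3.8646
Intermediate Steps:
p(t) = 5 + 42*t/199 (p(t) = 5 + (t*42)/199 = 5 + (42*t)*(1/199) = 5 + 42*t/199)
B(q) = (q² + 2*q)² (B(q) = (q + (q*q + q))² = (q + (q² + q))² = (q + (q + q²))² = (q² + 2*q)²)
p(-201)/40426 - 4733/B(w(5, 2)) = (5 + (42/199)*(-201))/40426 - 4733*1/(25*(2 + 5)²) = (5 - 8442/199)*(1/40426) - 4733/(25*7²) = -7447/199*1/40426 - 4733/(25*49) = -7447/8044774 - 4733/1225 = -38085037917/9854848150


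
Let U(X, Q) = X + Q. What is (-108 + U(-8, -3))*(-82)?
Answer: 9758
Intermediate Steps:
U(X, Q) = Q + X
(-108 + U(-8, -3))*(-82) = (-108 + (-3 - 8))*(-82) = (-108 - 11)*(-82) = -119*(-82) = 9758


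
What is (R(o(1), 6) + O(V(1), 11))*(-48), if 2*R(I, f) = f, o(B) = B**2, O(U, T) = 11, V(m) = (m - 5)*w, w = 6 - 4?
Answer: -672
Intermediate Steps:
w = 2
V(m) = -10 + 2*m (V(m) = (m - 5)*2 = (-5 + m)*2 = -10 + 2*m)
R(I, f) = f/2
(R(o(1), 6) + O(V(1), 11))*(-48) = ((1/2)*6 + 11)*(-48) = (3 + 11)*(-48) = 14*(-48) = -672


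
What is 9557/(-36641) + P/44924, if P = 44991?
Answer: 110834233/149641844 ≈ 0.74066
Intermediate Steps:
9557/(-36641) + P/44924 = 9557/(-36641) + 44991/44924 = 9557*(-1/36641) + 44991*(1/44924) = -9557/36641 + 44991/44924 = 110834233/149641844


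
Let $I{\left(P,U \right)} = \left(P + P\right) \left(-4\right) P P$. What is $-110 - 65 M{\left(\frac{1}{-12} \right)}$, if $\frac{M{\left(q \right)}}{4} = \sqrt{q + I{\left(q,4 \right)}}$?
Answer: $-110 - \frac{65 i \sqrt{102}}{9} \approx -110.0 - 72.941 i$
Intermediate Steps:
$I{\left(P,U \right)} = - 8 P^{3}$ ($I{\left(P,U \right)} = 2 P \left(-4\right) P P = - 8 P P P = - 8 P^{2} P = - 8 P^{3}$)
$M{\left(q \right)} = 4 \sqrt{q - 8 q^{3}}$
$-110 - 65 M{\left(\frac{1}{-12} \right)} = -110 - 65 \cdot 4 \sqrt{\frac{1}{-12} - 8 \left(\frac{1}{-12}\right)^{3}} = -110 - 65 \cdot 4 \sqrt{- \frac{1}{12} - 8 \left(- \frac{1}{12}\right)^{3}} = -110 - 65 \cdot 4 \sqrt{- \frac{1}{12} - - \frac{1}{216}} = -110 - 65 \cdot 4 \sqrt{- \frac{1}{12} + \frac{1}{216}} = -110 - 65 \cdot 4 \sqrt{- \frac{17}{216}} = -110 - 65 \cdot 4 \frac{i \sqrt{102}}{36} = -110 - 65 \frac{i \sqrt{102}}{9} = -110 - \frac{65 i \sqrt{102}}{9}$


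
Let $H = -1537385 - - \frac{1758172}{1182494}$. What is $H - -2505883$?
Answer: $\frac{572622416092}{591247} \approx 9.685 \cdot 10^{5}$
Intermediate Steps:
$H = - \frac{908973390009}{591247}$ ($H = -1537385 - \left(-1758172\right) \frac{1}{1182494} = -1537385 - - \frac{879086}{591247} = -1537385 + \frac{879086}{591247} = - \frac{908973390009}{591247} \approx -1.5374 \cdot 10^{6}$)
$H - -2505883 = - \frac{908973390009}{591247} - -2505883 = - \frac{908973390009}{591247} + 2505883 = \frac{572622416092}{591247}$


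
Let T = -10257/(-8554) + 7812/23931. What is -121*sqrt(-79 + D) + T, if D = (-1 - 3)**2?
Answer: 2669095/1749622 - 363*I*sqrt(7) ≈ 1.5255 - 960.41*I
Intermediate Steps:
T = 2669095/1749622 (T = -10257*(-1/8554) + 7812*(1/23931) = 789/658 + 868/2659 = 2669095/1749622 ≈ 1.5255)
D = 16 (D = (-4)**2 = 16)
-121*sqrt(-79 + D) + T = -121*sqrt(-79 + 16) + 2669095/1749622 = -363*I*sqrt(7) + 2669095/1749622 = 2669095/1749622 - 363*I*sqrt(7)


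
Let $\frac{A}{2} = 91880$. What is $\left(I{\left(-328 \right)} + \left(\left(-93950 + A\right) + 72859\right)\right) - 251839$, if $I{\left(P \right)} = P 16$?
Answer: $-94418$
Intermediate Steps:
$A = 183760$ ($A = 2 \cdot 91880 = 183760$)
$I{\left(P \right)} = 16 P$
$\left(I{\left(-328 \right)} + \left(\left(-93950 + A\right) + 72859\right)\right) - 251839 = \left(16 \left(-328\right) + \left(\left(-93950 + 183760\right) + 72859\right)\right) - 251839 = \left(-5248 + \left(89810 + 72859\right)\right) - 251839 = \left(-5248 + 162669\right) - 251839 = 157421 - 251839 = -94418$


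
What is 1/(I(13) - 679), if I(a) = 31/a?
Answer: -13/8796 ≈ -0.0014779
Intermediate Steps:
1/(I(13) - 679) = 1/(31/13 - 679) = 1/(-8796/13) = -13/8796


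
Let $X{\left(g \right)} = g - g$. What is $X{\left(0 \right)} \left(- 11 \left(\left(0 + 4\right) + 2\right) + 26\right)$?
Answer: $0$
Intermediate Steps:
$X{\left(g \right)} = 0$
$X{\left(0 \right)} \left(- 11 \left(\left(0 + 4\right) + 2\right) + 26\right) = 0 \left(- 11 \left(\left(0 + 4\right) + 2\right) + 26\right) = 0 \left(- 11 \left(4 + 2\right) + 26\right) = 0 \left(\left(-11\right) 6 + 26\right) = 0 \left(-66 + 26\right) = 0 \left(-40\right) = 0$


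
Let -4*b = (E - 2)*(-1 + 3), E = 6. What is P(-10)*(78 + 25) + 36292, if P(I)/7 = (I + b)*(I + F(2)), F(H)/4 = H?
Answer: 53596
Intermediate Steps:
F(H) = 4*H
b = -2 (b = -(6 - 2)*(-1 + 3)/4 = -2 ≈ -2.0000)
P(I) = 7*(-2 + I)*(8 + I) (P(I) = 7*((I - 2)*(I + 4*2)) = 7*((-2 + I)*(I + 8)) = 7*((-2 + I)*(8 + I)) = 7*(-2 + I)*(8 + I))
P(-10)*(78 + 25) + 36292 = (-112 + 7*(-10)² + 42*(-10))*(78 + 25) + 36292 = (-112 + 7*100 - 420)*103 + 36292 = (-112 + 700 - 420)*103 + 36292 = 168*103 + 36292 = 17304 + 36292 = 53596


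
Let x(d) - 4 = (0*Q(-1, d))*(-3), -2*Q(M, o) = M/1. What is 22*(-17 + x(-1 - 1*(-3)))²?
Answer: 3718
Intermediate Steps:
Q(M, o) = -M/2 (Q(M, o) = -M/(2*1) = -M/2)
x(d) = 4 (x(d) = 4 + (0*(-½*(-1)))*(-3) = 4 + (0*(½))*(-3) = 4 + 0*(-3) = 4 + 0 = 4)
22*(-17 + x(-1 - 1*(-3)))² = 22*(-17 + 4)² = 22*(-13)² = 22*169 = 3718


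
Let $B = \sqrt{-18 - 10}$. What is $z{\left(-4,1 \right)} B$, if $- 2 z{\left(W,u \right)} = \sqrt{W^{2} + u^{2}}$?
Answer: $- i \sqrt{119} \approx - 10.909 i$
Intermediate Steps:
$z{\left(W,u \right)} = - \frac{\sqrt{W^{2} + u^{2}}}{2}$
$B = 2 i \sqrt{7}$ ($B = \sqrt{-28} = 2 i \sqrt{7} \approx 5.2915 i$)
$z{\left(-4,1 \right)} B = - \frac{\sqrt{\left(-4\right)^{2} + 1^{2}}}{2} \cdot 2 i \sqrt{7} = - \frac{\sqrt{16 + 1}}{2} \cdot 2 i \sqrt{7} = - \frac{\sqrt{17}}{2} \cdot 2 i \sqrt{7} = - i \sqrt{119}$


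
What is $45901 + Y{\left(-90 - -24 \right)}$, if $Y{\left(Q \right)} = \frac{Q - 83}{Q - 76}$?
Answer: $\frac{6518091}{142} \approx 45902.0$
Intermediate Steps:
$Y{\left(Q \right)} = \frac{-83 + Q}{-76 + Q}$
$45901 + Y{\left(-90 - -24 \right)} = 45901 + \frac{-83 - 66}{-76 - 66} = 45901 + \frac{1}{-142} \left(-149\right) = 45901 - - \frac{149}{142} = 45901 + \frac{149}{142} = \frac{6518091}{142}$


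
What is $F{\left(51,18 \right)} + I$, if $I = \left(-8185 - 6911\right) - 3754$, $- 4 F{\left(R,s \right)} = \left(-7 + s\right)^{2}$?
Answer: $- \frac{75521}{4} \approx -18880.0$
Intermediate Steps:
$F{\left(R,s \right)} = - \frac{\left(-7 + s\right)^{2}}{4}$
$I = -18850$ ($I = -15096 - 3754 = -18850$)
$F{\left(51,18 \right)} + I = - \frac{\left(-7 + 18\right)^{2}}{4} - 18850 = - \frac{11^{2}}{4} - 18850 = \left(- \frac{1}{4}\right) 121 - 18850 = - \frac{121}{4} - 18850 = - \frac{75521}{4}$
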